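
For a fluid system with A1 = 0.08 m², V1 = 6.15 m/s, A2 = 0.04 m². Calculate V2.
Formula: V_2 = \frac{A_1 V_1}{A_2}
V2 = 0.08·6.15/0.04 = 12.3 m/s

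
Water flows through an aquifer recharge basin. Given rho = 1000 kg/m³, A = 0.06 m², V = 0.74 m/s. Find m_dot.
Formula: \dot{m} = \rho A V
m_dot = 1000·0.06·0.74 = 44.4 kg/s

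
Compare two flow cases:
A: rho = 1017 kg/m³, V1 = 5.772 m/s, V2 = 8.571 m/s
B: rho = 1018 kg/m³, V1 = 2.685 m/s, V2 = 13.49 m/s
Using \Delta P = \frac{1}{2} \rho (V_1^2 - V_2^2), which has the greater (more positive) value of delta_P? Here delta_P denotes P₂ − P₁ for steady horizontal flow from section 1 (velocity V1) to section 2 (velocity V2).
delta_P(A) = -20.41 kPa, delta_P(B) = -88.96 kPa. Answer: A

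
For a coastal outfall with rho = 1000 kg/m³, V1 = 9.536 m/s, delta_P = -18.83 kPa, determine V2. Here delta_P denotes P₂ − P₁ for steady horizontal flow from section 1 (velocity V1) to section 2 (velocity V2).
Formula: \Delta P = \frac{1}{2} \rho (V_1^2 - V_2^2)
Substituting knowns: -18.83 = 0.5·1000·(9.536² − V2²)/1000
Solving for V2: V2 = √(9.536² − 2·(-18.83·1000)/1000) = 11.34 m/s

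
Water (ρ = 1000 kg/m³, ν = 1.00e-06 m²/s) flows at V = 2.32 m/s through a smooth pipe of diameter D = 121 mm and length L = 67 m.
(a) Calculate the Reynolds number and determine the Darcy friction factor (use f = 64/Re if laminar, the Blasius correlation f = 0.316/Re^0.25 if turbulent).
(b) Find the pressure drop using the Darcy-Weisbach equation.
(a) Re = V·D/ν = 2.32·0.121/1.00e-06 = 280720 → turbulent (Re > 4000); f = 0.316/Re^0.25 = 0.316/280720^0.25 = 0.013728 (Blasius is strictly valid for Re ≲ 1e5; used here as the smooth-pipe estimate the problem specifies)
(b) Darcy-Weisbach: ΔP = f·(L/D)·½ρV²/1000 = 0.013728·(67/0.121)·½·1000·2.32²/1000 = 20.46 kPa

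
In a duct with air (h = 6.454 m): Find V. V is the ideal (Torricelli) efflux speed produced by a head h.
Formula: V = \sqrt{2 g h}
V = √(2·9.81·6.454) = 11.25 m/s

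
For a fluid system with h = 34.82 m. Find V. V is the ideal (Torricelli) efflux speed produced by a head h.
Formula: V = \sqrt{2 g h}
V = √(2·9.81·34.82) = 26.14 m/s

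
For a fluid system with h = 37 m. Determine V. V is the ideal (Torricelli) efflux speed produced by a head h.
Formula: V = \sqrt{2 g h}
V = √(2·9.81·37) = 26.94 m/s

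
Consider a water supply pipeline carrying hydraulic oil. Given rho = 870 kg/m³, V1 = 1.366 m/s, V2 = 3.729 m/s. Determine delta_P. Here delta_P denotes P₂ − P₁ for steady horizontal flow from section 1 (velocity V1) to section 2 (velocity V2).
Formula: \Delta P = \frac{1}{2} \rho (V_1^2 - V_2^2)
delta_P = 0.5·870·(1.366² − 3.729²)/1000 = -5.237 kPa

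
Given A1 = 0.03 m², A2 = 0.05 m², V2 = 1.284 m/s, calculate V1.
Formula: V_2 = \frac{A_1 V_1}{A_2}
Substituting knowns: 1.284 = 0.03·V1/0.05
Solving for V1: V1 = 1.284·0.05/0.03 = 2.14 m/s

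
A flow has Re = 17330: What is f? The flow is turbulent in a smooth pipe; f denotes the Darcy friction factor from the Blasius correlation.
Formula: f = \frac{0.316}{Re^{0.25}}
f = 0.316/17330^0.25 = 0.02754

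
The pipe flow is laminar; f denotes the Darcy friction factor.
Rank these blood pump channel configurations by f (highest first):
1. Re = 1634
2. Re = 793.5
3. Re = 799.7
Case 1: f = 0.03917
Case 2: f = 0.08066
Case 3: f = 0.08003
Ranking (highest first): 2, 3, 1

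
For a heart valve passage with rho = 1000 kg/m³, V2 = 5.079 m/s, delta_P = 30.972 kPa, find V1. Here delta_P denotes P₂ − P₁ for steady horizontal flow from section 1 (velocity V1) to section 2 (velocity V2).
Formula: \Delta P = \frac{1}{2} \rho (V_1^2 - V_2^2)
Substituting knowns: 30.972 = 0.5·1000·(V1² − 5.079²)/1000
Solving for V1: V1 = √(5.079² + 2·(30.972·1000)/1000) = 9.367 m/s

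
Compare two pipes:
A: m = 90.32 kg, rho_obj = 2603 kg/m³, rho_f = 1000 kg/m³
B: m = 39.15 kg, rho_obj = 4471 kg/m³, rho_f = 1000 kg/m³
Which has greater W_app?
W_app(A) = 545.6 N, W_app(B) = 298.2 N. Answer: A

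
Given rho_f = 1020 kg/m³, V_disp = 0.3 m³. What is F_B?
Formula: F_B = \rho_f g V_{disp}
F_B = 1020·9.81·0.3 = 3002 N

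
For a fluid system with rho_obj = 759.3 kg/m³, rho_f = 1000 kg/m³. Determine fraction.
Formula: f_{sub} = \frac{\rho_{obj}}{\rho_f}
fraction = 759.3/1000 = 0.7593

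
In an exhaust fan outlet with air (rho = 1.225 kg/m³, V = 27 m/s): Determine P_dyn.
Formula: P_{dyn} = \frac{1}{2} \rho V^2
P_dyn = 0.5·1.225·27²/1000 = 0.4465 kPa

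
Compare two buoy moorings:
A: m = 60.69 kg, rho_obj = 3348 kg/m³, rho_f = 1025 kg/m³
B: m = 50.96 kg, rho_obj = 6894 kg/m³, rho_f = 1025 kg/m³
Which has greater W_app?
W_app(A) = 413.1 N, W_app(B) = 425.6 N. Answer: B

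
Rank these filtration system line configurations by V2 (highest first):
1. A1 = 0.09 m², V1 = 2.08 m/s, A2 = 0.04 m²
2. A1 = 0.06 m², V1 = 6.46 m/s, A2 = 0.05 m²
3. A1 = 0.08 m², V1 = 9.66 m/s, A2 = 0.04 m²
Case 1: V2 = 4.68 m/s
Case 2: V2 = 7.752 m/s
Case 3: V2 = 19.32 m/s
Ranking (highest first): 3, 2, 1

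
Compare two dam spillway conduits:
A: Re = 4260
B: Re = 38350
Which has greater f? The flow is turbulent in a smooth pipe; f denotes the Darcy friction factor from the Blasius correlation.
f(A) = 0.03911, f(B) = 0.02258. Answer: A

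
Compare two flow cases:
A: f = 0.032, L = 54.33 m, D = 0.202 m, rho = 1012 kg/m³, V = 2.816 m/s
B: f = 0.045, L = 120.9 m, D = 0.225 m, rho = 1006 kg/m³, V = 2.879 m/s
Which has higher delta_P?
delta_P(A) = 34.53 kPa, delta_P(B) = 100.8 kPa. Answer: B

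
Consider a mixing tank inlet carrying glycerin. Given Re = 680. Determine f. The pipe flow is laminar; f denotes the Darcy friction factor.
Formula: f = \frac{64}{Re}
f = 64/680 = 0.09412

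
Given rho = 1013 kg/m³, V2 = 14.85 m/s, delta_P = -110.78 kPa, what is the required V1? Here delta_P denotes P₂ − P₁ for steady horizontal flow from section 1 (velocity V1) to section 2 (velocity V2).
Formula: \Delta P = \frac{1}{2} \rho (V_1^2 - V_2^2)
Substituting knowns: -110.78 = 0.5·1013·(V1² − 14.85²)/1000
Solving for V1: V1 = √(14.85² + 2·(-110.78·1000)/1013) = 1.344 m/s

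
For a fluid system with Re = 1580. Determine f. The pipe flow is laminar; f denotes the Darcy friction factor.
Formula: f = \frac{64}{Re}
f = 64/1580 = 0.04051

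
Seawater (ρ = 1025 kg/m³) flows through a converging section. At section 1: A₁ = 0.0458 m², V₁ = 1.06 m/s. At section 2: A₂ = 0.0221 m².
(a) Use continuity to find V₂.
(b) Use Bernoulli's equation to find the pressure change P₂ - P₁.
(a) Continuity: A₁V₁=A₂V₂ -> V₂=A₁V₁/A₂=0.0458*1.06/0.0221=2.20 m/s
(b) Bernoulli: P₂-P₁=0.5*rho*(V₁^2-V₂^2)/1000=0.5*1025*(1.06^2-2.20^2)/1000=-1.905 kPa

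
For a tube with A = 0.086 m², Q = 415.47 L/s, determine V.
Formula: Q = A V
Substituting knowns: 415.47 = 0.086·V·1000
Solving for V: V = (415.47/1000)/0.086 = 4.831 m/s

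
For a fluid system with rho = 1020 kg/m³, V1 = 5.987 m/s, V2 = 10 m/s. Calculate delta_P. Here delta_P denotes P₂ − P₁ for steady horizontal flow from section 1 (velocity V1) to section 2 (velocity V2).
Formula: \Delta P = \frac{1}{2} \rho (V_1^2 - V_2^2)
delta_P = 0.5·1020·(5.987² − 10²)/1000 = -32.72 kPa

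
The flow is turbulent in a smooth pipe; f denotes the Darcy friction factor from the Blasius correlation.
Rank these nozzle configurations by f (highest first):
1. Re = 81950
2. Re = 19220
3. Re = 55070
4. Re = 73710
Case 1: f = 0.01868
Case 2: f = 0.02684
Case 3: f = 0.02063
Case 4: f = 0.01918
Ranking (highest first): 2, 3, 4, 1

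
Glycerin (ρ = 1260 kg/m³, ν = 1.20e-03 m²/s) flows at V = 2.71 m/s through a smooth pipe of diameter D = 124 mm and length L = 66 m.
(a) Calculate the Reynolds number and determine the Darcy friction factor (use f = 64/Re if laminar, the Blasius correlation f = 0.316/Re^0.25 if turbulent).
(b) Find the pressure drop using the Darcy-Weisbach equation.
(a) Re = V·D/ν = 2.71·0.124/1.20e-03 = 280.03 → laminar (Re < 2300); f = 64/Re = 64/280.03 = 0.22855
(b) Darcy-Weisbach: ΔP = f·(L/D)·½ρV²/1000 = 0.22855·(66/0.124)·½·1260·2.71²/1000 = 562.8 kPa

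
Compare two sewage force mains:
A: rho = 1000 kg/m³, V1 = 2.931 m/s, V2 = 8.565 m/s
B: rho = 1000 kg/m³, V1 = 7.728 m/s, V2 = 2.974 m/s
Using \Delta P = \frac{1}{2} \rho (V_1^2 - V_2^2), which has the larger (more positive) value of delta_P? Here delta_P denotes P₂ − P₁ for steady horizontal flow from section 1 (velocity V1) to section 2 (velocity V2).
delta_P(A) = -32.38 kPa, delta_P(B) = 25.44 kPa. Answer: B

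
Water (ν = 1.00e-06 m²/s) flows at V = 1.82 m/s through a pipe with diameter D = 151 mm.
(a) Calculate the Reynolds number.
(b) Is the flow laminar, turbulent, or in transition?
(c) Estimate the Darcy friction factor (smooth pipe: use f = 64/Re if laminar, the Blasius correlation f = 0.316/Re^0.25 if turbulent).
(a) Re = V·D/ν = 1.82·0.151/1.00e-06 = 274820
(b) Flow regime: turbulent (Re > 4000)
(c) Friction factor: f = 0.316/Re^0.25 = 0.316/274820^0.25 = 0.0138 (Blasius is strictly valid for Re ≲ 1e5; used here as the smooth-pipe estimate the problem specifies)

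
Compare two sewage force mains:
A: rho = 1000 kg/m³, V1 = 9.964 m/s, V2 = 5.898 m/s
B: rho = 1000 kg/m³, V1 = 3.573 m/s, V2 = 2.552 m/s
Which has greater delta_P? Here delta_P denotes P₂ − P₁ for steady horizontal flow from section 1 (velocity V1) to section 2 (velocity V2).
delta_P(A) = 32.25 kPa, delta_P(B) = 3.127 kPa. Answer: A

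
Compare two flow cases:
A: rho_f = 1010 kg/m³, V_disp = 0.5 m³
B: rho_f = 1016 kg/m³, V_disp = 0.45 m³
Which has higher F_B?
F_B(A) = 4954 N, F_B(B) = 4485 N. Answer: A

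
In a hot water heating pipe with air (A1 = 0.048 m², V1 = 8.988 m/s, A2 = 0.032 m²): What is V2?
Formula: V_2 = \frac{A_1 V_1}{A_2}
V2 = 0.048·8.988/0.032 = 13.48 m/s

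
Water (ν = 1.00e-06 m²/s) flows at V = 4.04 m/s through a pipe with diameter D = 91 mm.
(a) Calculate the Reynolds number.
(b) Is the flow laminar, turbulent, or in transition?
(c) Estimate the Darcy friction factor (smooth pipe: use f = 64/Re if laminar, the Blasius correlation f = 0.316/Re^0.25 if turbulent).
(a) Re = V·D/ν = 4.04·0.091/1.00e-06 = 367640
(b) Flow regime: turbulent (Re > 4000)
(c) Friction factor: f = 0.316/Re^0.25 = 0.316/367640^0.25 = 0.01283 (Blasius is strictly valid for Re ≲ 1e5; used here as the smooth-pipe estimate the problem specifies)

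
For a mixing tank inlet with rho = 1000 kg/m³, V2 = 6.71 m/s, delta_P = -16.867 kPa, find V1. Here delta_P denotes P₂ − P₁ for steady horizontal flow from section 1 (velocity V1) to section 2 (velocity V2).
Formula: \Delta P = \frac{1}{2} \rho (V_1^2 - V_2^2)
Substituting knowns: -16.867 = 0.5·1000·(V1² − 6.71²)/1000
Solving for V1: V1 = √(6.71² + 2·(-16.867·1000)/1000) = 3.36 m/s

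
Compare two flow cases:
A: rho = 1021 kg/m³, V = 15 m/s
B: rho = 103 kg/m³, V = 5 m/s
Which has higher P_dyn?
P_dyn(A) = 114.9 kPa, P_dyn(B) = 1.288 kPa. Answer: A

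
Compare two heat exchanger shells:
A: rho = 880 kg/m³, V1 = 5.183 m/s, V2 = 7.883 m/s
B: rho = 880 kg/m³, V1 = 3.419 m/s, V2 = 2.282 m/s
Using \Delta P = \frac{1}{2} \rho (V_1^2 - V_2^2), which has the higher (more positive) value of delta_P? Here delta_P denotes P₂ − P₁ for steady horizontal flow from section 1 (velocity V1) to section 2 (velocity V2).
delta_P(A) = -15.52 kPa, delta_P(B) = 2.852 kPa. Answer: B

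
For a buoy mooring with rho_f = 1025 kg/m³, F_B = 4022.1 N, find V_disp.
Formula: F_B = \rho_f g V_{disp}
Substituting knowns: 4022.1 = 1025·9.81·V_disp
Solving for V_disp: V_disp = 4022.1/(1025·9.81) = 0.4 m³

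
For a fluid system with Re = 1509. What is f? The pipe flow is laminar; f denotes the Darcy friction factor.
Formula: f = \frac{64}{Re}
f = 64/1509 = 0.04241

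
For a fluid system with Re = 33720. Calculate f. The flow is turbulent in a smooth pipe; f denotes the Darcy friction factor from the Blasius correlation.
Formula: f = \frac{0.316}{Re^{0.25}}
f = 0.316/33720^0.25 = 0.02332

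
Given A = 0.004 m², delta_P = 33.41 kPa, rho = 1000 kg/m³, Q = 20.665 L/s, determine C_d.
Formula: Q = C_d A \sqrt{\frac{2 \Delta P}{\rho}}
Substituting knowns: 20.665 = C_d·0.004·√(2·(33.41·1000)/1000)·1000
Solving for C_d: C_d = (20.665/1000)/(0.004·√(2·(33.41·1000)/1000)) = 0.632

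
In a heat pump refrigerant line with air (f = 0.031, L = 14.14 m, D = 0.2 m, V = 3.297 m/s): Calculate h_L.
Formula: h_L = f \frac{L}{D} \frac{V^2}{2g}
h_L = 0.031·(14.14/0.2)·3.297²/(2·9.81) = 1.214 m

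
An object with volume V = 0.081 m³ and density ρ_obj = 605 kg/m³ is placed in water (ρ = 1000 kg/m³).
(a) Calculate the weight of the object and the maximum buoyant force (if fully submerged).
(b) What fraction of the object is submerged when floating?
(a) W=rho_obj*g*V=605*9.81*0.081=480.7 N; F_B(max)=rho*g*V=1000*9.81*0.081=794.6 N
(b) Floating fraction=rho_obj/rho=605/1000=0.605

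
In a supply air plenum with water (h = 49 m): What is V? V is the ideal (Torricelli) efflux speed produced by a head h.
Formula: V = \sqrt{2 g h}
V = √(2·9.81·49) = 31.01 m/s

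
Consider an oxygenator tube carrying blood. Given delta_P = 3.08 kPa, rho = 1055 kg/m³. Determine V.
Formula: V = \sqrt{\frac{2 \Delta P}{\rho}}
V = √(2·(3.08·1000)/1055) = 2.416 m/s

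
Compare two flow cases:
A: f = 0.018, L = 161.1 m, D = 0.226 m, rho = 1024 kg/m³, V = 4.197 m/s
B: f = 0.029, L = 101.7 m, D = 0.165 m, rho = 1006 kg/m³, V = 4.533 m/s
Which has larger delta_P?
delta_P(A) = 115.7 kPa, delta_P(B) = 184.7 kPa. Answer: B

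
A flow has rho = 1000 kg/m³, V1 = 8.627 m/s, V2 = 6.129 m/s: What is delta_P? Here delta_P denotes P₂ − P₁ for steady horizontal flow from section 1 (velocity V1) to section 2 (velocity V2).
Formula: \Delta P = \frac{1}{2} \rho (V_1^2 - V_2^2)
delta_P = 0.5·1000·(8.627² − 6.129²)/1000 = 18.43 kPa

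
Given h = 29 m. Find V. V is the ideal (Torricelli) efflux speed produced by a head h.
Formula: V = \sqrt{2 g h}
V = √(2·9.81·29) = 23.85 m/s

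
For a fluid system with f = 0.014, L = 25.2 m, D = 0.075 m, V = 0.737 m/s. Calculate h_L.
Formula: h_L = f \frac{L}{D} \frac{V^2}{2g}
h_L = 0.014·(25.2/0.075)·0.737²/(2·9.81) = 0.1302 m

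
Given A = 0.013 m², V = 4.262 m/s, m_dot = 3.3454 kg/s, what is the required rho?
Formula: \dot{m} = \rho A V
Substituting knowns: 3.3454 = rho·0.013·4.262
Solving for rho: rho = 3.3454/(0.013·4.262) = 60.38 kg/m³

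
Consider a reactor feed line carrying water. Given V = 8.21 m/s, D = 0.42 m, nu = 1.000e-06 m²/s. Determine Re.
Formula: Re = \frac{V D}{\nu}
Re = 8.21·0.42/1.000e-06 = 3.448e+06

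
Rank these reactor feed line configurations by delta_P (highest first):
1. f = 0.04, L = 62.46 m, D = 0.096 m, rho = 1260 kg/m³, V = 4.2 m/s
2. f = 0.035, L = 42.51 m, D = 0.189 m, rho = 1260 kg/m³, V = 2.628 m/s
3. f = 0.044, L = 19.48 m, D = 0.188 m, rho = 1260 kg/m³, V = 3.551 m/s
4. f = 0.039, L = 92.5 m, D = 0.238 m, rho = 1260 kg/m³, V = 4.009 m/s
Case 1: delta_P = 289.2 kPa
Case 2: delta_P = 34.25 kPa
Case 3: delta_P = 36.22 kPa
Case 4: delta_P = 153.5 kPa
Ranking (highest first): 1, 4, 3, 2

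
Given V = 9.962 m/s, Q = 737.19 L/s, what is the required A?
Formula: Q = A V
Substituting knowns: 737.19 = A·9.962·1000
Solving for A: A = (737.19/1000)/9.962 = 0.074 m²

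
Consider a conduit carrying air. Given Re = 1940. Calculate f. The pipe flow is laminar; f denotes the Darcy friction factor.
Formula: f = \frac{64}{Re}
f = 64/1940 = 0.03299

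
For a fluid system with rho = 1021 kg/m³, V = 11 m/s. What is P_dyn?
Formula: P_{dyn} = \frac{1}{2} \rho V^2
P_dyn = 0.5·1021·11²/1000 = 61.77 kPa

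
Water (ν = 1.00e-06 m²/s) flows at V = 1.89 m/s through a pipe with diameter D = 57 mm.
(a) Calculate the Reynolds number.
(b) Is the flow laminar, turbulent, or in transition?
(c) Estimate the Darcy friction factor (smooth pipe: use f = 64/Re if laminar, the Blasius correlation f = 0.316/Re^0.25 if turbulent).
(a) Re = V·D/ν = 1.89·0.057/1.00e-06 = 107730
(b) Flow regime: turbulent (Re > 4000)
(c) Friction factor: f = 0.316/Re^0.25 = 0.316/107730^0.25 = 0.01744 (Blasius is strictly valid for Re ≲ 1e5; used here as the smooth-pipe estimate the problem specifies)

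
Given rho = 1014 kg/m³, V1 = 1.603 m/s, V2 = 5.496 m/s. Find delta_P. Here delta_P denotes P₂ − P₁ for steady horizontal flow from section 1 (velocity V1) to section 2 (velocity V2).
Formula: \Delta P = \frac{1}{2} \rho (V_1^2 - V_2^2)
delta_P = 0.5·1014·(1.603² − 5.496²)/1000 = -14.01 kPa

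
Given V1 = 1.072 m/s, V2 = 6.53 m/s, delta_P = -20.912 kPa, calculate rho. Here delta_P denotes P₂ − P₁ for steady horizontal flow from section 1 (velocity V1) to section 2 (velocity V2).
Formula: \Delta P = \frac{1}{2} \rho (V_1^2 - V_2^2)
Substituting knowns: -20.912 = 0.5·rho·(1.072² − 6.53²)/1000
Solving for rho: rho = 2·(-20.912·1000)/(1.072² − 6.53²) = 1008 kg/m³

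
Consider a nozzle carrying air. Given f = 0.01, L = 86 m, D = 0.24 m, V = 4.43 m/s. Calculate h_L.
Formula: h_L = f \frac{L}{D} \frac{V^2}{2g}
h_L = 0.01·(86/0.24)·4.43²/(2·9.81) = 3.584 m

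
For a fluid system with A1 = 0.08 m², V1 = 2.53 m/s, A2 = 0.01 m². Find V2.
Formula: V_2 = \frac{A_1 V_1}{A_2}
V2 = 0.08·2.53/0.01 = 20.24 m/s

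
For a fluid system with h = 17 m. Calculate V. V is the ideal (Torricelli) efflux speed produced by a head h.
Formula: V = \sqrt{2 g h}
V = √(2·9.81·17) = 18.26 m/s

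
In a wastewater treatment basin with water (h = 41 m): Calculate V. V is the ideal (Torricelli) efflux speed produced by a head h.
Formula: V = \sqrt{2 g h}
V = √(2·9.81·41) = 28.36 m/s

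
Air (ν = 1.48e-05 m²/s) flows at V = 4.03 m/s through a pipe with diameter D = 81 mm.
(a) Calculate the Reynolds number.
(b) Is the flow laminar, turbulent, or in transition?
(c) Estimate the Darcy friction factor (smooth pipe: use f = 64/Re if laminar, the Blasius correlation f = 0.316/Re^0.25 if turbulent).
(a) Re = V·D/ν = 4.03·0.081/1.48e-05 = 22056
(b) Flow regime: turbulent (Re > 4000)
(c) Friction factor: f = 0.316/Re^0.25 = 0.316/22056^0.25 = 0.02593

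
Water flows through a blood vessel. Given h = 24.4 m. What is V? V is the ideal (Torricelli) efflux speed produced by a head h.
Formula: V = \sqrt{2 g h}
V = √(2·9.81·24.4) = 21.88 m/s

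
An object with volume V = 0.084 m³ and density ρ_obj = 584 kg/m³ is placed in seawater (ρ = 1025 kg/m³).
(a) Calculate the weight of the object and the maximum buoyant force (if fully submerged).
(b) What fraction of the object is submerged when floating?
(a) W=rho_obj*g*V=584*9.81*0.084=481.2 N; F_B(max)=rho*g*V=1025*9.81*0.084=844.6 N
(b) Floating fraction=rho_obj/rho=584/1025=0.570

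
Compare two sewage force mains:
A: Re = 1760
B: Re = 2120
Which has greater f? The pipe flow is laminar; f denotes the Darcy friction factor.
f(A) = 0.03636, f(B) = 0.03019. Answer: A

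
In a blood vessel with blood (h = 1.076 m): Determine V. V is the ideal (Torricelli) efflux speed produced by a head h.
Formula: V = \sqrt{2 g h}
V = √(2·9.81·1.076) = 4.595 m/s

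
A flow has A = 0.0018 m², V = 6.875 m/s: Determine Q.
Formula: Q = A V
Q = 0.0018·6.875·1000 = 12.37 L/s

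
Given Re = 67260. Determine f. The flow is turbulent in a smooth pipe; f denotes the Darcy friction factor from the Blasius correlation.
Formula: f = \frac{0.316}{Re^{0.25}}
f = 0.316/67260^0.25 = 0.01962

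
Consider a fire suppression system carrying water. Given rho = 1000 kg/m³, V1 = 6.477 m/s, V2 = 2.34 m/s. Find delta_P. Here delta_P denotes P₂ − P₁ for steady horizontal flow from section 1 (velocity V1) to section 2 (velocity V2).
Formula: \Delta P = \frac{1}{2} \rho (V_1^2 - V_2^2)
delta_P = 0.5·1000·(6.477² − 2.34²)/1000 = 18.24 kPa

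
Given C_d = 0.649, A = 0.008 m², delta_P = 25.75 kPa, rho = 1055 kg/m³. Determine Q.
Formula: Q = C_d A \sqrt{\frac{2 \Delta P}{\rho}}
Q = 0.649·0.008·√(2·(25.75·1000)/1055)·1000 = 36.28 L/s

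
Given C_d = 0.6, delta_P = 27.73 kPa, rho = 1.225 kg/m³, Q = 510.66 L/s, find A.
Formula: Q = C_d A \sqrt{\frac{2 \Delta P}{\rho}}
Substituting knowns: 510.66 = 0.6·A·√(2·(27.73·1000)/1.225)·1000
Solving for A: A = (510.66/1000)/(0.6·√(2·(27.73·1000)/1.225)) = 0.004 m²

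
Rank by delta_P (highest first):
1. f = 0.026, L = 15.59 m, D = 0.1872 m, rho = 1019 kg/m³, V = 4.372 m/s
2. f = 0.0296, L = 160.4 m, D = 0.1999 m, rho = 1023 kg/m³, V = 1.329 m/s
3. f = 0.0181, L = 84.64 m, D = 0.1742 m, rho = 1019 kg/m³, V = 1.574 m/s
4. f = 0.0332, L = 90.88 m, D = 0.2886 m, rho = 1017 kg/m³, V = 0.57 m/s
Case 1: delta_P = 21.09 kPa
Case 2: delta_P = 21.46 kPa
Case 3: delta_P = 11.1 kPa
Case 4: delta_P = 1.727 kPa
Ranking (highest first): 2, 1, 3, 4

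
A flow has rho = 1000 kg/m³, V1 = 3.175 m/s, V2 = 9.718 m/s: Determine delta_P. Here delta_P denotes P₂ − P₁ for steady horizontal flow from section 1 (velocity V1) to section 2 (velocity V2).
Formula: \Delta P = \frac{1}{2} \rho (V_1^2 - V_2^2)
delta_P = 0.5·1000·(3.175² − 9.718²)/1000 = -42.18 kPa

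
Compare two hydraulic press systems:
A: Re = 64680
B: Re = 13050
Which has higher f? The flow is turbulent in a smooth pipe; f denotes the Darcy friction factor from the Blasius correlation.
f(A) = 0.01982, f(B) = 0.02957. Answer: B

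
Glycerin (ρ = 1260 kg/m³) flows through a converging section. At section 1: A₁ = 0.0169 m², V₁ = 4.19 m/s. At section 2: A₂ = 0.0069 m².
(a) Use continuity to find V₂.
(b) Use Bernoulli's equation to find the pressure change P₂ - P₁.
(a) Continuity: A₁V₁=A₂V₂ -> V₂=A₁V₁/A₂=0.0169*4.19/0.0069=10.26 m/s
(b) Bernoulli: P₂-P₁=0.5*rho*(V₁^2-V₂^2)/1000=0.5*1260*(4.19^2-10.26^2)/1000=-55.26 kPa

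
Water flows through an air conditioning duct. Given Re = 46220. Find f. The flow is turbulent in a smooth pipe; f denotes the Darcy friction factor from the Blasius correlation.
Formula: f = \frac{0.316}{Re^{0.25}}
f = 0.316/46220^0.25 = 0.02155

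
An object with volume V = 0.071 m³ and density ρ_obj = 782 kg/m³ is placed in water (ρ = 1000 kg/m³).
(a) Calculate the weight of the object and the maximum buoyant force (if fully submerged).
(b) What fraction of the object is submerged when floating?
(a) W=rho_obj*g*V=782*9.81*0.071=544.7 N; F_B(max)=rho*g*V=1000*9.81*0.071=696.5 N
(b) Floating fraction=rho_obj/rho=782/1000=0.782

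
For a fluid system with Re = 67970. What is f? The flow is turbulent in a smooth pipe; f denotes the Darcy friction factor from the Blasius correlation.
Formula: f = \frac{0.316}{Re^{0.25}}
f = 0.316/67970^0.25 = 0.01957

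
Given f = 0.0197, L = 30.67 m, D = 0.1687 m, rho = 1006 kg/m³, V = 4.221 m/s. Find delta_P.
Formula: \Delta P = f \frac{L}{D} \frac{\rho V^2}{2}
delta_P = 0.0197·(30.67/0.1687)·0.5·1006·4.221²/1000 = 32.1 kPa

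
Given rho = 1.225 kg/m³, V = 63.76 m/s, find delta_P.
Formula: V = \sqrt{\frac{2 \Delta P}{\rho}}
Substituting knowns: 63.76 = √(2·(delta_P·1000)/1.225)
Solving for delta_P: delta_P = 63.76²·1.225/2/1000 = 2.49 kPa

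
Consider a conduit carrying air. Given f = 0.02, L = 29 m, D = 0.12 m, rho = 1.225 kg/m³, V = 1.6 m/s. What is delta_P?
Formula: \Delta P = f \frac{L}{D} \frac{\rho V^2}{2}
delta_P = 0.02·(29/0.12)·0.5·1.225·1.6²/1000 = 0.007579 kPa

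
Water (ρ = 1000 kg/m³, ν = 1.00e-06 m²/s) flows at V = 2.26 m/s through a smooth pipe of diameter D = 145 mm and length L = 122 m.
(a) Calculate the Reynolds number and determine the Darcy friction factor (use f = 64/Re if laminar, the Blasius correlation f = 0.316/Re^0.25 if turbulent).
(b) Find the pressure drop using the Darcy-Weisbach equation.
(a) Re = V·D/ν = 2.26·0.145/1.00e-06 = 327700 → turbulent (Re > 4000); f = 0.316/Re^0.25 = 0.316/327700^0.25 = 0.013207 (Blasius is strictly valid for Re ≲ 1e5; used here as the smooth-pipe estimate the problem specifies)
(b) Darcy-Weisbach: ΔP = f·(L/D)·½ρV²/1000 = 0.013207·(122/0.145)·½·1000·2.26²/1000 = 28.38 kPa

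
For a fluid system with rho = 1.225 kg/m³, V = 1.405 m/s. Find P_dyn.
Formula: P_{dyn} = \frac{1}{2} \rho V^2
P_dyn = 0.5·1.225·1.405²/1000 = 0.001209 kPa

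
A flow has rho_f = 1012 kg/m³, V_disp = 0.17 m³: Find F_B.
Formula: F_B = \rho_f g V_{disp}
F_B = 1012·9.81·0.17 = 1688 N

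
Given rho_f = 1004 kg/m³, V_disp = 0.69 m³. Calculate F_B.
Formula: F_B = \rho_f g V_{disp}
F_B = 1004·9.81·0.69 = 6796 N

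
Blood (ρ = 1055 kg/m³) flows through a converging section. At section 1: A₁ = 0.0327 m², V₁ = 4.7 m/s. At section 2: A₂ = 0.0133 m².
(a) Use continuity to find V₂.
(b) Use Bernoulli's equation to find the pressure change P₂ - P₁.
(a) Continuity: A₁V₁=A₂V₂ -> V₂=A₁V₁/A₂=0.0327*4.7/0.0133=11.56 m/s
(b) Bernoulli: P₂-P₁=0.5*rho*(V₁^2-V₂^2)/1000=0.5*1055*(4.7^2-11.56^2)/1000=-58.84 kPa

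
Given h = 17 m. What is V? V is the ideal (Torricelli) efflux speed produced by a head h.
Formula: V = \sqrt{2 g h}
V = √(2·9.81·17) = 18.26 m/s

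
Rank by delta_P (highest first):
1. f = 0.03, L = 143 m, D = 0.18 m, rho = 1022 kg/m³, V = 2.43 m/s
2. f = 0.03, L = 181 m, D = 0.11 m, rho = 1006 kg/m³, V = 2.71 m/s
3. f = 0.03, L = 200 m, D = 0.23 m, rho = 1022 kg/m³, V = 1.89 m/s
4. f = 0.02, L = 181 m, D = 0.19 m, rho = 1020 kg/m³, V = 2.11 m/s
Case 1: delta_P = 71.91 kPa
Case 2: delta_P = 182.4 kPa
Case 3: delta_P = 47.62 kPa
Case 4: delta_P = 43.26 kPa
Ranking (highest first): 2, 1, 3, 4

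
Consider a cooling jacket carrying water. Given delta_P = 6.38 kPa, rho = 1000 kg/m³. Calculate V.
Formula: V = \sqrt{\frac{2 \Delta P}{\rho}}
V = √(2·(6.38·1000)/1000) = 3.572 m/s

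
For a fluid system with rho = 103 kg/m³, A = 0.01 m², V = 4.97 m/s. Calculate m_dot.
Formula: \dot{m} = \rho A V
m_dot = 103·0.01·4.97 = 5.119 kg/s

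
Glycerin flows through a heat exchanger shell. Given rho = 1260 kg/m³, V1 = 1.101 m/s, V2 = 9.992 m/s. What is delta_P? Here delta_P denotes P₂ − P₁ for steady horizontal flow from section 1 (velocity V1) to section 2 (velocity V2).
Formula: \Delta P = \frac{1}{2} \rho (V_1^2 - V_2^2)
delta_P = 0.5·1260·(1.101² − 9.992²)/1000 = -62.14 kPa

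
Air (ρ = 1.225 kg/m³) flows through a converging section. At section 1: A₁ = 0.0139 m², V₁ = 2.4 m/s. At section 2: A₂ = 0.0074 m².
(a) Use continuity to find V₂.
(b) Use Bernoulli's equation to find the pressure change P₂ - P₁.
(a) Continuity: A₁V₁=A₂V₂ -> V₂=A₁V₁/A₂=0.0139*2.4/0.0074=4.51 m/s
(b) Bernoulli: P₂-P₁=0.5*rho*(V₁^2-V₂^2)/1000=0.5*1.225*(2.4^2-4.51^2)/1000=-0.00893 kPa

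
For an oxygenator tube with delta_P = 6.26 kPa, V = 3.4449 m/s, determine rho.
Formula: V = \sqrt{\frac{2 \Delta P}{\rho}}
Substituting knowns: 3.4449 = √(2·(6.26·1000)/rho)
Solving for rho: rho = 2·(6.26·1000)/3.4449² = 1055 kg/m³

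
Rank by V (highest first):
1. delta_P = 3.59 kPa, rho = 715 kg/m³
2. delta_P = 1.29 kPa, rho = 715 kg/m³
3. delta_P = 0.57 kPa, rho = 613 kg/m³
Case 1: V = 3.169 m/s
Case 2: V = 1.9 m/s
Case 3: V = 1.364 m/s
Ranking (highest first): 1, 2, 3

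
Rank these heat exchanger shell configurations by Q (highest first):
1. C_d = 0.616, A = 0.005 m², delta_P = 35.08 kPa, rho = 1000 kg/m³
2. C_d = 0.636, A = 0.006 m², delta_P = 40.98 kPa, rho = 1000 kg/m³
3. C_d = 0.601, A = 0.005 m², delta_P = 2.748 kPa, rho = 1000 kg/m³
Case 1: Q = 25.8 L/s
Case 2: Q = 34.55 L/s
Case 3: Q = 7.045 L/s
Ranking (highest first): 2, 1, 3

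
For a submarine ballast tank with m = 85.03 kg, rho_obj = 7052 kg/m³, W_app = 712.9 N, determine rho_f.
Formula: W_{app} = mg\left(1 - \frac{\rho_f}{\rho_{obj}}\right)
Substituting knowns: 712.9 = 85.03·9.81·(1 − rho_f/7052)
Solving for rho_f: rho_f = 7052·(1 − 712.9/(85.03·9.81)) = 1025 kg/m³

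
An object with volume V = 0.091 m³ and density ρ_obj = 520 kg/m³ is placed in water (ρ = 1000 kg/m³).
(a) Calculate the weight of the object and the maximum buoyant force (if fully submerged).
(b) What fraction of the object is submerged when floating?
(a) W=rho_obj*g*V=520*9.81*0.091=464.2 N; F_B(max)=rho*g*V=1000*9.81*0.091=892.7 N
(b) Floating fraction=rho_obj/rho=520/1000=0.520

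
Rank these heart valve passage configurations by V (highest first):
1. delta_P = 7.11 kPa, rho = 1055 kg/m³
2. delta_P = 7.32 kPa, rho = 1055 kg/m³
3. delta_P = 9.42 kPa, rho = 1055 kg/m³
Case 1: V = 3.671 m/s
Case 2: V = 3.725 m/s
Case 3: V = 4.226 m/s
Ranking (highest first): 3, 2, 1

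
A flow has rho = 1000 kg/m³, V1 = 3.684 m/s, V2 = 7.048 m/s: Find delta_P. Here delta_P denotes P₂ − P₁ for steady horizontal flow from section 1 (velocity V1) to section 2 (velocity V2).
Formula: \Delta P = \frac{1}{2} \rho (V_1^2 - V_2^2)
delta_P = 0.5·1000·(3.684² − 7.048²)/1000 = -18.05 kPa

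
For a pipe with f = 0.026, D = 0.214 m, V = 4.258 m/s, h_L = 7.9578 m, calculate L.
Formula: h_L = f \frac{L}{D} \frac{V^2}{2g}
Substituting knowns: 7.9578 = 0.026·(L/0.214)·4.258²/(2·9.81)
Solving for L: L = 7.9578·2·9.81·0.214/(0.026·4.258²) = 70.88 m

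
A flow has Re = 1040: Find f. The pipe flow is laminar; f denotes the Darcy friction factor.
Formula: f = \frac{64}{Re}
f = 64/1040 = 0.06154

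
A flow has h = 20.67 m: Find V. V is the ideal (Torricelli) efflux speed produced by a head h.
Formula: V = \sqrt{2 g h}
V = √(2·9.81·20.67) = 20.14 m/s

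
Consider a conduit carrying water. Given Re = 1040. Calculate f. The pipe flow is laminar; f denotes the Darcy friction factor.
Formula: f = \frac{64}{Re}
f = 64/1040 = 0.06154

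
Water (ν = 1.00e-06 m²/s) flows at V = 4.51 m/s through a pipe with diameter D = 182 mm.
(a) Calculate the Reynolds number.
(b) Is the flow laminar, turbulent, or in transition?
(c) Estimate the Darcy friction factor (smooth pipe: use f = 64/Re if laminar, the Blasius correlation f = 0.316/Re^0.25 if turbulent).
(a) Re = V·D/ν = 4.51·0.182/1.00e-06 = 820820
(b) Flow regime: turbulent (Re > 4000)
(c) Friction factor: f = 0.316/Re^0.25 = 0.316/820820^0.25 = 0.0105 (Blasius is strictly valid for Re ≲ 1e5; used here as the smooth-pipe estimate the problem specifies)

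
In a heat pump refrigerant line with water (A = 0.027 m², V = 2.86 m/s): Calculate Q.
Formula: Q = A V
Q = 0.027·2.86·1000 = 77.22 L/s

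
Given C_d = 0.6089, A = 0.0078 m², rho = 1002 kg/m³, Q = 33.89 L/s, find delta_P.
Formula: Q = C_d A \sqrt{\frac{2 \Delta P}{\rho}}
Substituting knowns: 33.89 = 0.6089·0.0078·√(2·(delta_P·1000)/1002)·1000
Solving for delta_P: delta_P = ((33.89/1000)/(0.6089·0.0078))²·1002/2/1000 = 25.51 kPa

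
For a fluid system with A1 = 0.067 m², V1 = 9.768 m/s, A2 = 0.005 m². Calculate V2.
Formula: V_2 = \frac{A_1 V_1}{A_2}
V2 = 0.067·9.768/0.005 = 130.9 m/s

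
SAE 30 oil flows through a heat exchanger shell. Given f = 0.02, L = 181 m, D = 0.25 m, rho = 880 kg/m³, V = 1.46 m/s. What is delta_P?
Formula: \Delta P = f \frac{L}{D} \frac{\rho V^2}{2}
delta_P = 0.02·(181/0.25)·0.5·880·1.46²/1000 = 13.58 kPa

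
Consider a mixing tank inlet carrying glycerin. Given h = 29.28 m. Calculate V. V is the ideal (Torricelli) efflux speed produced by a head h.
Formula: V = \sqrt{2 g h}
V = √(2·9.81·29.28) = 23.97 m/s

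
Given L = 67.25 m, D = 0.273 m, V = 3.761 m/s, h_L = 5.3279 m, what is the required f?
Formula: h_L = f \frac{L}{D} \frac{V^2}{2g}
Substituting knowns: 5.3279 = f·(67.25/0.273)·3.761²/(2·9.81)
Solving for f: f = 5.3279·2·9.81/((67.25/0.273)·3.761²) = 0.03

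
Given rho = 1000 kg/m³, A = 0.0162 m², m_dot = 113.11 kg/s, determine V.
Formula: \dot{m} = \rho A V
Substituting knowns: 113.11 = 1000·0.0162·V
Solving for V: V = 113.11/(1000·0.0162) = 6.982 m/s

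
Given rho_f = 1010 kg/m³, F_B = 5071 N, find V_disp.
Formula: F_B = \rho_f g V_{disp}
Substituting knowns: 5071 = 1010·9.81·V_disp
Solving for V_disp: V_disp = 5071/(1010·9.81) = 0.5118 m³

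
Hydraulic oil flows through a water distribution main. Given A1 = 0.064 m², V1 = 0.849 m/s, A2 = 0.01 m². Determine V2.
Formula: V_2 = \frac{A_1 V_1}{A_2}
V2 = 0.064·0.849/0.01 = 5.434 m/s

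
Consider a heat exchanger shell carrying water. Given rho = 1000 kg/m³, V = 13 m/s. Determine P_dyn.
Formula: P_{dyn} = \frac{1}{2} \rho V^2
P_dyn = 0.5·1000·13²/1000 = 84.5 kPa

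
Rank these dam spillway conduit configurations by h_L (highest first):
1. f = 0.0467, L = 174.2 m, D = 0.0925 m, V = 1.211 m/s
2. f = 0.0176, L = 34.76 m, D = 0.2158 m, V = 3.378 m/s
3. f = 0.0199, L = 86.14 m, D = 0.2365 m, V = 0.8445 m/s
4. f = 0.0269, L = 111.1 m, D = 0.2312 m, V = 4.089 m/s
Case 1: h_L = 6.574 m
Case 2: h_L = 1.649 m
Case 3: h_L = 0.2635 m
Case 4: h_L = 11.02 m
Ranking (highest first): 4, 1, 2, 3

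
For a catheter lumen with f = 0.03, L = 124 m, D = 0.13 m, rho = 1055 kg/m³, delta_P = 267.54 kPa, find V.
Formula: \Delta P = f \frac{L}{D} \frac{\rho V^2}{2}
Substituting knowns: 267.54 = 0.03·(124/0.13)·0.5·1055·V²/1000
Solving for V: V = √((267.54·1000)/(0.03·(124/0.13)·0.5·1055)) = 4.21 m/s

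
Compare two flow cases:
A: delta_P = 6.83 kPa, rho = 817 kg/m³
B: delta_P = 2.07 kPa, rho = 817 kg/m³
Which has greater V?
V(A) = 4.089 m/s, V(B) = 2.251 m/s. Answer: A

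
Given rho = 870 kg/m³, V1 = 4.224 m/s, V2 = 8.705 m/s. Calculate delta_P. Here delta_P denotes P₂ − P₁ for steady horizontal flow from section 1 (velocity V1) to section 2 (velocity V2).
Formula: \Delta P = \frac{1}{2} \rho (V_1^2 - V_2^2)
delta_P = 0.5·870·(4.224² − 8.705²)/1000 = -25.2 kPa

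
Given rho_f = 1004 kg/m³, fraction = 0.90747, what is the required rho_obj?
Formula: f_{sub} = \frac{\rho_{obj}}{\rho_f}
Substituting knowns: 0.90747 = rho_obj/1004
Solving for rho_obj: rho_obj = 0.90747·1004 = 911.1 kg/m³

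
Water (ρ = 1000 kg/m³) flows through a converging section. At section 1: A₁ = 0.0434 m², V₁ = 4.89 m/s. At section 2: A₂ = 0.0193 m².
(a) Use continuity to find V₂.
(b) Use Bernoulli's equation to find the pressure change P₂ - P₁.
(a) Continuity: A₁V₁=A₂V₂ -> V₂=A₁V₁/A₂=0.0434*4.89/0.0193=11.00 m/s
(b) Bernoulli: P₂-P₁=0.5*rho*(V₁^2-V₂^2)/1000=0.5*1000*(4.89^2-11.00^2)/1000=-48.54 kPa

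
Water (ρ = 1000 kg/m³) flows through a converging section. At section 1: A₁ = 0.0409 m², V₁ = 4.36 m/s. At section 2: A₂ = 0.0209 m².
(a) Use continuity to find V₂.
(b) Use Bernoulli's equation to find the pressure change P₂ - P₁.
(a) Continuity: A₁V₁=A₂V₂ -> V₂=A₁V₁/A₂=0.0409*4.36/0.0209=8.53 m/s
(b) Bernoulli: P₂-P₁=0.5*rho*(V₁^2-V₂^2)/1000=0.5*1000*(4.36^2-8.53^2)/1000=-26.88 kPa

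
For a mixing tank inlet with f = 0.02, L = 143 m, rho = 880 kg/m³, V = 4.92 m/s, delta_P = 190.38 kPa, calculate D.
Formula: \Delta P = f \frac{L}{D} \frac{\rho V^2}{2}
Substituting knowns: 190.38 = 0.02·(143/D)·0.5·880·4.92²/1000
Solving for D: D = 0.02·143·0.5·880·4.92²/(190.38·1000) = 0.16 m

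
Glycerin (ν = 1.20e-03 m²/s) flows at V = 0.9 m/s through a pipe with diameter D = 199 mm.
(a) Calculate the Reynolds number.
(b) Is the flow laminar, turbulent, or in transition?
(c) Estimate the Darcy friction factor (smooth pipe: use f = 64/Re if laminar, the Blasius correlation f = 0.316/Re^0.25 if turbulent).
(a) Re = V·D/ν = 0.9·0.199/1.20e-03 = 149.25
(b) Flow regime: laminar (Re < 2300)
(c) Friction factor: f = 64/Re = 64/149.25 = 0.4288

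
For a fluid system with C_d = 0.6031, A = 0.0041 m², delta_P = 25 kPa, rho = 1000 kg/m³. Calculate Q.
Formula: Q = C_d A \sqrt{\frac{2 \Delta P}{\rho}}
Q = 0.6031·0.0041·√(2·(25·1000)/1000)·1000 = 17.48 L/s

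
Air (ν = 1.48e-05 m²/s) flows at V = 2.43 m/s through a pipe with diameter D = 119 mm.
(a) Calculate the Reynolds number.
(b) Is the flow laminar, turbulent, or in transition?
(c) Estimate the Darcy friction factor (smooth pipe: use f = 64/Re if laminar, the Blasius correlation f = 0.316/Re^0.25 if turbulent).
(a) Re = V·D/ν = 2.43·0.119/1.48e-05 = 19539
(b) Flow regime: turbulent (Re > 4000)
(c) Friction factor: f = 0.316/Re^0.25 = 0.316/19539^0.25 = 0.02673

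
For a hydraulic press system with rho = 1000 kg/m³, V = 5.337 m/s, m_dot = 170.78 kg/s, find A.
Formula: \dot{m} = \rho A V
Substituting knowns: 170.78 = 1000·A·5.337
Solving for A: A = 170.78/(1000·5.337) = 0.032 m²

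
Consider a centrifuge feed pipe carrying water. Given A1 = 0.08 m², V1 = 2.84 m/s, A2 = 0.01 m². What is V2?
Formula: V_2 = \frac{A_1 V_1}{A_2}
V2 = 0.08·2.84/0.01 = 22.72 m/s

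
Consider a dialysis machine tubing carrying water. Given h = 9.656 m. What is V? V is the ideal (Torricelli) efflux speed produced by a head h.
Formula: V = \sqrt{2 g h}
V = √(2·9.81·9.656) = 13.76 m/s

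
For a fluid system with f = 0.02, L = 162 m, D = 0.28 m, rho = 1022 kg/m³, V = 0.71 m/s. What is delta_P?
Formula: \Delta P = f \frac{L}{D} \frac{\rho V^2}{2}
delta_P = 0.02·(162/0.28)·0.5·1022·0.71²/1000 = 2.981 kPa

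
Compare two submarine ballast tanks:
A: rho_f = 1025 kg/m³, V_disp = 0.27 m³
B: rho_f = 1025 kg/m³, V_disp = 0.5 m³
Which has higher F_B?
F_B(A) = 2715 N, F_B(B) = 5028 N. Answer: B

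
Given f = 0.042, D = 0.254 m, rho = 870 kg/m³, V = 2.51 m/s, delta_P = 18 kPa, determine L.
Formula: \Delta P = f \frac{L}{D} \frac{\rho V^2}{2}
Substituting knowns: 18 = 0.042·(L/0.254)·0.5·870·2.51²/1000
Solving for L: L = (18·1000)·0.254/(0.042·0.5·870·2.51²) = 39.72 m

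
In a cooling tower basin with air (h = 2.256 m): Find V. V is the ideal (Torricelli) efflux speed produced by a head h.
Formula: V = \sqrt{2 g h}
V = √(2·9.81·2.256) = 6.653 m/s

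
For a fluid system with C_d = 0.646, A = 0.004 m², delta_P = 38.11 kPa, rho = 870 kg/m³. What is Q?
Formula: Q = C_d A \sqrt{\frac{2 \Delta P}{\rho}}
Q = 0.646·0.004·√(2·(38.11·1000)/870)·1000 = 24.19 L/s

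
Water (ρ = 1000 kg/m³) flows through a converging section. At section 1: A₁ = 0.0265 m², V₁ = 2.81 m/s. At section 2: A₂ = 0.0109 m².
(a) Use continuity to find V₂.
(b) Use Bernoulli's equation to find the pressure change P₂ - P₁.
(a) Continuity: A₁V₁=A₂V₂ -> V₂=A₁V₁/A₂=0.0265*2.81/0.0109=6.83 m/s
(b) Bernoulli: P₂-P₁=0.5*rho*(V₁^2-V₂^2)/1000=0.5*1000*(2.81^2-6.83^2)/1000=-19.38 kPa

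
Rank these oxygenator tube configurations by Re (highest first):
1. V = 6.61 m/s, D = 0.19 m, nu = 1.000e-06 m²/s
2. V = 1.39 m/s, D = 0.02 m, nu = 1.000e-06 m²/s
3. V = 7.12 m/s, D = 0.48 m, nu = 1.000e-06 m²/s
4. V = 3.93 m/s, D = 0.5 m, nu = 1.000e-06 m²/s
Case 1: Re = 1.256e+06
Case 2: Re = 27800
Case 3: Re = 3.418e+06
Case 4: Re = 1.965e+06
Ranking (highest first): 3, 4, 1, 2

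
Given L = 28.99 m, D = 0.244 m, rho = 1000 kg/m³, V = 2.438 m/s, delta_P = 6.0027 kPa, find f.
Formula: \Delta P = f \frac{L}{D} \frac{\rho V^2}{2}
Substituting knowns: 6.0027 = f·(28.99/0.244)·0.5·1000·2.438²/1000
Solving for f: f = (6.0027·1000)/((28.99/0.244)·0.5·1000·2.438²) = 0.017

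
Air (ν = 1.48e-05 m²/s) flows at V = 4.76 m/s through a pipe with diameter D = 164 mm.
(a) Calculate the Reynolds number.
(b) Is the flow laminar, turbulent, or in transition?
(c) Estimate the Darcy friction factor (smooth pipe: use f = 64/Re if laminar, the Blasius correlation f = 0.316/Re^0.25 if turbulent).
(a) Re = V·D/ν = 4.76·0.164/1.48e-05 = 52746
(b) Flow regime: turbulent (Re > 4000)
(c) Friction factor: f = 0.316/Re^0.25 = 0.316/52746^0.25 = 0.02085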